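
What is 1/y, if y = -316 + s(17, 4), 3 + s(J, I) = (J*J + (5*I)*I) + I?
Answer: 1/54 ≈ 0.018519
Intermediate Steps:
s(J, I) = -3 + I + J² + 5*I² (s(J, I) = -3 + ((J*J + (5*I)*I) + I) = -3 + ((J² + 5*I²) + I) = -3 + (I + J² + 5*I²) = -3 + I + J² + 5*I²)
y = 54 (y = -316 + (-3 + 4 + 17² + 5*4²) = -316 + (-3 + 4 + 289 + 5*16) = -316 + (-3 + 4 + 289 + 80) = -316 + 370 = 54)
1/y = 1/54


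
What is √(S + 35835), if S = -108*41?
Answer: 19*√87 ≈ 177.22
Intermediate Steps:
S = -4428
√(S + 35835) = √(-4428 + 35835) = √31407 = 19*√87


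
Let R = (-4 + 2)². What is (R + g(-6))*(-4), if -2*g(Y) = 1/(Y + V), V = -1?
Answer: -114/7 ≈ -16.286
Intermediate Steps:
R = 4 (R = (-2)² = 4)
g(Y) = -1/(2*(-1 + Y)) (g(Y) = -1/(2*(Y - 1)) = -1/(2*(-1 + Y)))
(R + g(-6))*(-4) = (4 - 1/(-2 + 2*(-6)))*(-4) = (4 - 1/(-2 - 12))*(-4) = (4 - 1/(-14))*(-4) = (4 - 1*(-1/14))*(-4) = (4 + 1/14)*(-4) = (57/14)*(-4) = -114/7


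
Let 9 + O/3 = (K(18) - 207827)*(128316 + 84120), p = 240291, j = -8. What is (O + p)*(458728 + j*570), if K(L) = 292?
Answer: -60069838148150688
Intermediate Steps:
O = -132263715807 (O = -27 + 3*((292 - 207827)*(128316 + 84120)) = -27 + 3*(-207535*212436) = -27 + 3*(-44087905260) = -27 - 132263715780 = -132263715807)
(O + p)*(458728 + j*570) = (-132263715807 + 240291)*(458728 - 8*570) = -132263475516*(458728 - 4560) = -132263475516*454168 = -60069838148150688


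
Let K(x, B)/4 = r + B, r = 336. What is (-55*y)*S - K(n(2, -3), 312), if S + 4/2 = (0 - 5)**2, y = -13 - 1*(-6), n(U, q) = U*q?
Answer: 6263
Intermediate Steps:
y = -7 (y = -13 + 6 = -7)
K(x, B) = 1344 + 4*B (K(x, B) = 4*(336 + B) = 1344 + 4*B)
S = 23 (S = -2 + (0 - 5)**2 = -2 + (-5)**2 = -2 + 25 = 23)
(-55*y)*S - K(n(2, -3), 312) = -55*(-7)*23 - (1344 + 4*312) = 385*23 - (1344 + 1248) = 8855 - 1*2592 = 8855 - 2592 = 6263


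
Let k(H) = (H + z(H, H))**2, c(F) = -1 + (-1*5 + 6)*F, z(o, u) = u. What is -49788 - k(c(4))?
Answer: -49824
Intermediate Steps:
c(F) = -1 + F (c(F) = -1 + (-5 + 6)*F = -1 + 1*F = -1 + F)
k(H) = 4*H**2 (k(H) = (H + H)**2 = (2*H)**2 = 4*H**2)
-49788 - k(c(4)) = -49788 - 4*(-1 + 4)**2 = -49788 - 4*3**2 = -49788 - 4*9 = -49788 - 1*36 = -49788 - 36 = -49824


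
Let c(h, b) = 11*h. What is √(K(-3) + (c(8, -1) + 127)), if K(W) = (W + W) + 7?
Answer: 6*√6 ≈ 14.697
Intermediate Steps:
K(W) = 7 + 2*W (K(W) = 2*W + 7 = 7 + 2*W)
√(K(-3) + (c(8, -1) + 127)) = √((7 + 2*(-3)) + (11*8 + 127)) = √((7 - 6) + (88 + 127)) = √(1 + 215) = √216 = 6*√6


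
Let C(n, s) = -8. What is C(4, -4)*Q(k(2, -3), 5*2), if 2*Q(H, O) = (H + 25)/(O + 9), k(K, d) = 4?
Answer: -116/19 ≈ -6.1053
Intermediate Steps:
Q(H, O) = (25 + H)/(2*(9 + O)) (Q(H, O) = ((H + 25)/(O + 9))/2 = ((25 + H)/(9 + O))/2 = (25 + H)/(2*(9 + O)))
C(4, -4)*Q(k(2, -3), 5*2) = -4*(25 + 4)/(9 + 5*2) = -4*29/(9 + 10) = -4*29/19 = -8*29/38 = -116/19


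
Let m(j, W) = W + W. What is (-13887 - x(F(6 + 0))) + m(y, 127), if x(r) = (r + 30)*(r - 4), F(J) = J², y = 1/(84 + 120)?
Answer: -15745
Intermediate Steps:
y = 1/204 ≈ 0.0049020
m(j, W) = 2*W
x(r) = (-4 + r)*(30 + r) (x(r) = (30 + r)*(-4 + r) = (-4 + r)*(30 + r))
(-13887 - x(F(6 + 0))) + m(y, 127) = (-13887 - (-120 + ((6 + 0)²)² + 26*(6 + 0)²)) + 2*127 = (-13887 - (-120 + (6²)² + 26*6²)) + 254 = (-13887 - (-120 + 36² + 26*36)) + 254 = (-13887 - (-120 + 1296 + 936)) + 254 = (-13887 - 1*2112) + 254 = (-13887 - 2112) + 254 = -15999 + 254 = -15745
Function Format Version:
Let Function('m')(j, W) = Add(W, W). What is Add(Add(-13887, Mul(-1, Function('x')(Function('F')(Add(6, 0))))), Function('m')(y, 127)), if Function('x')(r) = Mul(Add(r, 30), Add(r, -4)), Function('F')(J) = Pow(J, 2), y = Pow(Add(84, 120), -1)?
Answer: -15745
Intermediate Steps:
y = Rational(1, 204) (y = Pow(204, -1) = Rational(1, 204) ≈ 0.0049020)
Function('m')(j, W) = Mul(2, W)
Function('x')(r) = Mul(Add(-4, r), Add(30, r)) (Function('x')(r) = Mul(Add(30, r), Add(-4, r)) = Mul(Add(-4, r), Add(30, r)))
Add(Add(-13887, Mul(-1, Function('x')(Function('F')(Add(6, 0))))), Function('m')(y, 127)) = Add(Add(-13887, Mul(-1, Add(-120, Pow(Pow(Add(6, 0), 2), 2), Mul(26, Pow(Add(6, 0), 2))))), Mul(2, 127)) = Add(Add(-13887, Mul(-1, Add(-120, Pow(Pow(6, 2), 2), Mul(26, Pow(6, 2))))), 254) = Add(Add(-13887, Mul(-1, Add(-120, Pow(36, 2), Mul(26, 36)))), 254) = Add(Add(-13887, Mul(-1, Add(-120, 1296, 936))), 254) = Add(Add(-13887, Mul(-1, 2112)), 254) = Add(Add(-13887, -2112), 254) = Add(-15999, 254) = -15745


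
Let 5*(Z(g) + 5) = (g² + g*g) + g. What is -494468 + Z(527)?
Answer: -383276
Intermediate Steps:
Z(g) = -5 + g/5 + 2*g²/5 (Z(g) = -5 + ((g² + g*g) + g)/5 = -5 + ((g² + g²) + g)/5 = -5 + (2*g² + g)/5 = -5 + (g + 2*g²)/5 = -5 + (g/5 + 2*g²/5) = -5 + g/5 + 2*g²/5)
-494468 + Z(527) = -494468 + (-5 + (⅕)*527 + (⅖)*527²) = -494468 + (-5 + 527/5 + (⅖)*277729) = -494468 + (-5 + 527/5 + 555458/5) = -494468 + 111192 = -383276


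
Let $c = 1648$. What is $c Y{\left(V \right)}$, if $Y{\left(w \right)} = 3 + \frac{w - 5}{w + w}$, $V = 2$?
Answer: $3708$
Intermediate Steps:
$Y{\left(w \right)} = 3 + \frac{-5 + w}{2 w}$
$c Y{\left(V \right)} = 1648 \frac{-5 + 7 \cdot 2}{2 \cdot 2} = 1648 \cdot \frac{1}{2} \cdot \frac{1}{2} \left(-5 + 14\right) = 1648 \cdot \frac{1}{2} \cdot \frac{1}{2} \cdot 9 = 1648 \cdot \frac{9}{4} = 3708$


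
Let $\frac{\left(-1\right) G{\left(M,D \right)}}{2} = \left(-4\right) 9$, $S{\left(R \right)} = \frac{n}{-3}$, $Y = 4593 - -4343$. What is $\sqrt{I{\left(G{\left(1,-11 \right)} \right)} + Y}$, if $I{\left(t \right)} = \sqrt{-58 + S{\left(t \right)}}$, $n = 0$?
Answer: $\sqrt{8936 + i \sqrt{58}} \approx 94.53 + 0.0403 i$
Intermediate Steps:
$Y = 8936$ ($Y = 4593 + 4343 = 8936$)
$S{\left(R \right)} = 0$ ($S{\left(R \right)} = \frac{0}{-3} = 0 \left(- \frac{1}{3}\right) = 0$)
$G{\left(M,D \right)} = 72$ ($G{\left(M,D \right)} = - 2 \left(\left(-4\right) 9\right) = \left(-2\right) \left(-36\right) = 72$)
$I{\left(t \right)} = i \sqrt{58}$ ($I{\left(t \right)} = \sqrt{-58 + 0} = \sqrt{-58} = i \sqrt{58}$)
$\sqrt{I{\left(G{\left(1,-11 \right)} \right)} + Y} = \sqrt{i \sqrt{58} + 8936} = \sqrt{8936 + i \sqrt{58}}$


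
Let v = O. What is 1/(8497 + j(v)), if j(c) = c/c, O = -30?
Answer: 1/8498 ≈ 0.00011767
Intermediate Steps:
v = -30
j(c) = 1
1/(8497 + j(v)) = 1/(8497 + 1) = 1/8498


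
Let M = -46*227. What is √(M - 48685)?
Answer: I*√59127 ≈ 243.16*I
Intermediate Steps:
M = -10442
√(M - 48685) = √(-10442 - 48685) = √(-59127) = I*√59127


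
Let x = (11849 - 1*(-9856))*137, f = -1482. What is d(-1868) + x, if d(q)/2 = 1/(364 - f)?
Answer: 2744618956/923 ≈ 2.9736e+6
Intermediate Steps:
x = 2973585 (x = (11849 + 9856)*137 = 21705*137 = 2973585)
d(q) = 1/923 (d(q) = 2/(364 - 1*(-1482)) = 2/(364 + 1482) = 2/1846 = 2*(1/1846) = 1/923)
d(-1868) + x = 1/923 + 2973585 = 2744618956/923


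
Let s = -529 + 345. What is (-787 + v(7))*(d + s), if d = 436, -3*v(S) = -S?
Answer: -197736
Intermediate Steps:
v(S) = S/3 (v(S) = -(-1)*S/3 = S/3)
s = -184
(-787 + v(7))*(d + s) = (-787 + (⅓)*7)*(436 - 184) = (-787 + 7/3)*252 = -2354/3*252 = -197736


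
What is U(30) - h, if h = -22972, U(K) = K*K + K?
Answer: 23902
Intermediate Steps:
U(K) = K + K² (U(K) = K² + K = K + K²)
U(30) - h = 30*(1 + 30) - 1*(-22972) = 30*31 + 22972 = 930 + 22972 = 23902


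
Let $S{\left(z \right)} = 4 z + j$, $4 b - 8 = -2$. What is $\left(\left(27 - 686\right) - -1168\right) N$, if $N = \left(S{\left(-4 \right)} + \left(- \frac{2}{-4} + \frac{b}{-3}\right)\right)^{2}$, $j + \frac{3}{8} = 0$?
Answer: $\frac{8734949}{64} \approx 1.3648 \cdot 10^{5}$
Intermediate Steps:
$j = - \frac{3}{8}$ ($j = - \frac{3}{8} + 0 = - \frac{3}{8} \approx -0.375$)
$b = \frac{3}{2}$ ($b = 2 + \frac{1}{4} \left(-2\right) = 2 - \frac{1}{2} = \frac{3}{2} \approx 1.5$)
$S{\left(z \right)} = - \frac{3}{8} + 4 z$ ($S{\left(z \right)} = 4 z - \frac{3}{8} = - \frac{3}{8} + 4 z$)
$N = \frac{17161}{64}$ ($N = \left(\left(- \frac{3}{8} + 4 \left(-4\right)\right) + \left(- \frac{2}{-4} + \frac{3}{2 \left(-3\right)}\right)\right)^{2} = \left(\left(- \frac{3}{8} - 16\right) + \left(\left(-2\right) \left(- \frac{1}{4}\right) + \frac{3}{2} \left(- \frac{1}{3}\right)\right)\right)^{2} = \left(- \frac{131}{8} + \left(\frac{1}{2} - \frac{1}{2}\right)\right)^{2} = \left(- \frac{131}{8} + 0\right)^{2} = \left(- \frac{131}{8}\right)^{2} = \frac{17161}{64} \approx 268.14$)
$\left(\left(27 - 686\right) - -1168\right) N = \left(\left(27 - 686\right) - -1168\right) \frac{17161}{64} = \left(\left(27 - 686\right) + 1168\right) \frac{17161}{64} = \left(-659 + 1168\right) \frac{17161}{64} = 509 \cdot \frac{17161}{64} = \frac{8734949}{64}$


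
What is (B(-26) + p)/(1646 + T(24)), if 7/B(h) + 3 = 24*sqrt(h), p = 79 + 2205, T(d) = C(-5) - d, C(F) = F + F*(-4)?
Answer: 11408573/8176815 - 56*I*sqrt(26)/8176815 ≈ 1.3952 - 3.4921e-5*I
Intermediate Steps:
C(F) = -3*F (C(F) = F - 4*F = -3*F)
T(d) = 15 - d (T(d) = -3*(-5) - d = 15 - d)
p = 2284
B(h) = 7/(-3 + 24*sqrt(h))
(B(-26) + p)/(1646 + T(24)) = (7/(3*(-1 + 8*sqrt(-26))) + 2284)/(1646 + (15 - 1*24)) = (7/(3*(-1 + 8*(I*sqrt(26)))) + 2284)/(1646 + (15 - 24)) = (7/(3*(-1 + 8*I*sqrt(26))) + 2284)/(1646 - 9) = (2284 + 7/(3*(-1 + 8*I*sqrt(26))))/1637 = (2284 + 7/(3*(-1 + 8*I*sqrt(26))))*(1/1637) = 2284/1637 + 7/(4911*(-1 + 8*I*sqrt(26)))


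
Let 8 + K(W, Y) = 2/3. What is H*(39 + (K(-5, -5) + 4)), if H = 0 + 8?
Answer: 856/3 ≈ 285.33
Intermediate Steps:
H = 8
K(W, Y) = -22/3 (K(W, Y) = -8 + 2/3 = -8 + 2*(⅓) = -8 + ⅔ = -22/3)
H*(39 + (K(-5, -5) + 4)) = 8*(39 + (-22/3 + 4)) = 8*(39 - 10/3) = 8*(107/3) = 856/3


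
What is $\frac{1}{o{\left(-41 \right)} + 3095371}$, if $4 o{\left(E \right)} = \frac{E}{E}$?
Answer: $\frac{4}{12381485} \approx 3.2306 \cdot 10^{-7}$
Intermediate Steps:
$o{\left(E \right)} = \frac{1}{4}$ ($o{\left(E \right)} = \frac{E \frac{1}{E}}{4} = \frac{1}{4} \cdot 1 = \frac{1}{4}$)
$\frac{1}{o{\left(-41 \right)} + 3095371} = \frac{1}{\frac{1}{4} + 3095371} = \frac{1}{\frac{12381485}{4}} = \frac{4}{12381485}$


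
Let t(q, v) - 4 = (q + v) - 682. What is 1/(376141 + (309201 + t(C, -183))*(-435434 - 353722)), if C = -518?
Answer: -1/242919202091 ≈ -4.1166e-12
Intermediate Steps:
t(q, v) = -678 + q + v (t(q, v) = 4 + ((q + v) - 682) = 4 + (-682 + q + v) = -678 + q + v)
1/(376141 + (309201 + t(C, -183))*(-435434 - 353722)) = 1/(376141 + (309201 + (-678 - 518 - 183))*(-435434 - 353722)) = 1/(376141 + (309201 - 1379)*(-789156)) = 1/(376141 + 307822*(-789156)) = 1/(376141 - 242919578232) = 1/(-242919202091) = -1/242919202091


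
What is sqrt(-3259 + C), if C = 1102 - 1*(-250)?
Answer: I*sqrt(1907) ≈ 43.669*I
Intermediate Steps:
C = 1352 (C = 1102 + 250 = 1352)
sqrt(-3259 + C) = sqrt(-3259 + 1352) = sqrt(-1907) = I*sqrt(1907)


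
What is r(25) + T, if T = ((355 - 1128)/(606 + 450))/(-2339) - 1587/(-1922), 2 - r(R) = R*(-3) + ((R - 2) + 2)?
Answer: 125390715605/2373654624 ≈ 52.826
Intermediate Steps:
r(R) = 2 + 2*R (r(R) = 2 - (R*(-3) + ((R - 2) + 2)) = 2 - (-3*R + ((-2 + R) + 2)) = 2 - (-3*R + R) = 2 - (-2)*R = 2 + 2*R)
T = 1960675157/2373654624 (T = -773/1056*(-1/2339) - 1587*(-1/1922) = -773*1/1056*(-1/2339) + 1587/1922 = -773/1056*(-1/2339) + 1587/1922 = 773/2469984 + 1587/1922 = 1960675157/2373654624 ≈ 0.82602)
r(25) + T = (2 + 2*25) + 1960675157/2373654624 = (2 + 50) + 1960675157/2373654624 = 52 + 1960675157/2373654624 = 125390715605/2373654624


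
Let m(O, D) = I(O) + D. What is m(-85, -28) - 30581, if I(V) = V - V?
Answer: -30609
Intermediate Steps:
I(V) = 0
m(O, D) = D (m(O, D) = 0 + D = D)
m(-85, -28) - 30581 = -28 - 30581 = -30609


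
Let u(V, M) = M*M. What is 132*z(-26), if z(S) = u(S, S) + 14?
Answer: 91080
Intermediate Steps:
u(V, M) = M²
z(S) = 14 + S² (z(S) = S² + 14 = 14 + S²)
132*z(-26) = 132*(14 + (-26)²) = 132*(14 + 676) = 132*690 = 91080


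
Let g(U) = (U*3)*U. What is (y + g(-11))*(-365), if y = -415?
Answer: 18980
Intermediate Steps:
g(U) = 3*U**2 (g(U) = (3*U)*U = 3*U**2)
(y + g(-11))*(-365) = (-415 + 3*(-11)**2)*(-365) = (-415 + 3*121)*(-365) = (-415 + 363)*(-365) = -52*(-365) = 18980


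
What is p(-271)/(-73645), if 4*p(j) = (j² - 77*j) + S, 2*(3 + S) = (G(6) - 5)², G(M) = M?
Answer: -188611/589160 ≈ -0.32014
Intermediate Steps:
S = -5/2 (S = -3 + (6 - 5)²/2 = -3 + (½)*1² = -3 + (½)*1 = -3 + ½ = -5/2 ≈ -2.5000)
p(j) = -5/8 - 77*j/4 + j²/4 (p(j) = ((j² - 77*j) - 5/2)/4 = (-5/2 + j² - 77*j)/4 = -5/8 - 77*j/4 + j²/4)
p(-271)/(-73645) = (-5/8 - 77/4*(-271) + (¼)*(-271)²)/(-73645) = (-5/8 + 20867/4 + (¼)*73441)*(-1/73645) = (-5/8 + 20867/4 + 73441/4)*(-1/73645) = (188611/8)*(-1/73645) = -188611/589160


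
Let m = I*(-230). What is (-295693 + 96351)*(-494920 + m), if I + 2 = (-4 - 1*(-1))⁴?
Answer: 102280386780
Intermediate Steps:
I = 79 (I = -2 + (-4 - 1*(-1))⁴ = -2 + (-4 + 1)⁴ = -2 + (-3)⁴ = -2 + 81 = 79)
m = -18170 (m = 79*(-230) = -18170)
(-295693 + 96351)*(-494920 + m) = (-295693 + 96351)*(-494920 - 18170) = -199342*(-513090) = 102280386780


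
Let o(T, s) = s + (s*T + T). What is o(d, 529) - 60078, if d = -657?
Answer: -407759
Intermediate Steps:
o(T, s) = T + s + T*s (o(T, s) = s + (T*s + T) = s + (T + T*s) = T + s + T*s)
o(d, 529) - 60078 = (-657 + 529 - 657*529) - 60078 = (-657 + 529 - 347553) - 60078 = -347681 - 60078 = -407759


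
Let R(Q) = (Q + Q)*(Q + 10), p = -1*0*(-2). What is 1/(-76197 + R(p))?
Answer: -1/76197 ≈ -1.3124e-5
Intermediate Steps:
p = 0 (p = 0*(-2) = 0)
R(Q) = 2*Q*(10 + Q) (R(Q) = (2*Q)*(10 + Q) = 2*Q*(10 + Q))
1/(-76197 + R(p)) = 1/(-76197 + 2*0*(10 + 0)) = 1/(-76197 + 2*0*10) = 1/(-76197 + 0) = 1/(-76197) = -1/76197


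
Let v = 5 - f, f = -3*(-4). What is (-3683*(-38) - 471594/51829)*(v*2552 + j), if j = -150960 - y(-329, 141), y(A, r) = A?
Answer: -1222128653810640/51829 ≈ -2.3580e+10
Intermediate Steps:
f = 12
j = -150631 (j = -150960 - 1*(-329) = -150960 + 329 = -150631)
v = -7 (v = 5 - 1*12 = 5 - 12 = -7)
(-3683*(-38) - 471594/51829)*(v*2552 + j) = (-3683*(-38) - 471594/51829)*(-7*2552 - 150631) = (139954 - 471594*1/51829)*(-17864 - 150631) = (139954 - 471594/51829)*(-168495) = (7253204272/51829)*(-168495) = -1222128653810640/51829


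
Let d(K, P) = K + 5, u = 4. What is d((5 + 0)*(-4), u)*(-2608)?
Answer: 39120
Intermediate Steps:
d(K, P) = 5 + K
d((5 + 0)*(-4), u)*(-2608) = (5 + (5 + 0)*(-4))*(-2608) = (5 + 5*(-4))*(-2608) = (5 - 20)*(-2608) = -15*(-2608) = 39120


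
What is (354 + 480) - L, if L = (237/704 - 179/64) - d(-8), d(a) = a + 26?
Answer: 150385/176 ≈ 854.46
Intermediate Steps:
d(a) = 26 + a
L = -3601/176 (L = (237/704 - 179/64) - (26 - 8) = (237*(1/704) - 179*1/64) - 1*18 = (237/704 - 179/64) - 18 = -433/176 - 18 = -3601/176 ≈ -20.460)
(354 + 480) - L = (354 + 480) - 1*(-3601/176) = 834 + 3601/176 = 150385/176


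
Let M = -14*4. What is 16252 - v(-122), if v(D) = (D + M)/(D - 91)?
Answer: 3461498/213 ≈ 16251.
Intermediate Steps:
M = -56
v(D) = (-56 + D)/(-91 + D) (v(D) = (D - 56)/(D - 91) = (-56 + D)/(-91 + D))
16252 - v(-122) = 16252 - (-56 - 122)/(-91 - 122) = 16252 - (-178)/(-213) = 16252 - (-1)*(-178)/213 = 16252 - 1*178/213 = 16252 - 178/213 = 3461498/213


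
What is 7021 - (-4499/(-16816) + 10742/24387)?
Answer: 2878964117047/410091792 ≈ 7020.3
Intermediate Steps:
7021 - (-4499/(-16816) + 10742/24387) = 7021 - (-4499*(-1/16816) + 10742*(1/24387)) = 7021 - (4499/16816 + 10742/24387) = 7021 - 1*290354585/410091792 = 7021 - 290354585/410091792 = 2878964117047/410091792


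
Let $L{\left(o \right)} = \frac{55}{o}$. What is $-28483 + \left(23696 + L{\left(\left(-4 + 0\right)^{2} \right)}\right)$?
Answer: $- \frac{76537}{16} \approx -4783.6$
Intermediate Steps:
$-28483 + \left(23696 + L{\left(\left(-4 + 0\right)^{2} \right)}\right) = -28483 + \left(23696 + \frac{55}{\left(-4 + 0\right)^{2}}\right) = -28483 + \left(23696 + \frac{55}{\left(-4\right)^{2}}\right) = -28483 + \left(23696 + \frac{55}{16}\right) = -28483 + \frac{379191}{16} = - \frac{76537}{16}$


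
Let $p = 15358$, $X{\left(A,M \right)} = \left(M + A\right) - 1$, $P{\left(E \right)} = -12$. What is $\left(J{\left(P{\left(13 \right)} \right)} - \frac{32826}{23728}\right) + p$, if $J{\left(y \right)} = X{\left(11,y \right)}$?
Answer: $\frac{182167171}{11864} \approx 15355.0$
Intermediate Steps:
$X{\left(A,M \right)} = -1 + A + M$ ($X{\left(A,M \right)} = \left(A + M\right) - 1 = -1 + A + M$)
$J{\left(y \right)} = 10 + y$ ($J{\left(y \right)} = -1 + 11 + y = 10 + y$)
$\left(J{\left(P{\left(13 \right)} \right)} - \frac{32826}{23728}\right) + p = \left(\left(10 - 12\right) - \frac{32826}{23728}\right) + 15358 = \left(-2 - \frac{16413}{11864}\right) + 15358 = - \frac{40141}{11864} + 15358 = \frac{182167171}{11864}$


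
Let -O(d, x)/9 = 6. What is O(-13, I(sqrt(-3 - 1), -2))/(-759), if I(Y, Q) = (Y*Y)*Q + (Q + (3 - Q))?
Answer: 18/253 ≈ 0.071146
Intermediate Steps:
I(Y, Q) = 3 + Q*Y**2 (I(Y, Q) = Y**2*Q + 3 = Q*Y**2 + 3 = 3 + Q*Y**2)
O(d, x) = -54 (O(d, x) = -9*6 = -54)
O(-13, I(sqrt(-3 - 1), -2))/(-759) = -54/(-759) = -54*(-1/759) = 18/253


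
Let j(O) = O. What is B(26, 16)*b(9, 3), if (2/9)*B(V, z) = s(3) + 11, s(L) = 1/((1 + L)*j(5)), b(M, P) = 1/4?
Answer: 1989/160 ≈ 12.431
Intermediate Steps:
b(M, P) = 1/4
s(L) = 1/(5*(1 + L)) (s(L) = 1/((1 + L)*5) = (1/5)/(1 + L) = 1/(5*(1 + L)))
B(V, z) = 1989/40 (B(V, z) = 9*(1/(5*(1 + 3)) + 11)/2 = 9*((1/5)/4 + 11)/2 = 9*((1/5)*(1/4) + 11)/2 = 9*(1/20 + 11)/2 = (9/2)*(221/20) = 1989/40)
B(26, 16)*b(9, 3) = (1989/40)*(1/4) = 1989/160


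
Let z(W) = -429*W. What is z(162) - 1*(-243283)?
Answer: 173785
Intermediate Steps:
z(162) - 1*(-243283) = -429*162 - 1*(-243283) = -69498 + 243283 = 173785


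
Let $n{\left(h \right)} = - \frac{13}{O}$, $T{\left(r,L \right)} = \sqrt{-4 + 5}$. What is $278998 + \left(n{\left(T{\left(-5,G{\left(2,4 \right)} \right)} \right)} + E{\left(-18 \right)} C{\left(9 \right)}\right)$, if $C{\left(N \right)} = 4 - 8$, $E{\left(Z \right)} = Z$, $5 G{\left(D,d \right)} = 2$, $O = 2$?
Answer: $\frac{558127}{2} \approx 2.7906 \cdot 10^{5}$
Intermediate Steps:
$G{\left(D,d \right)} = \frac{2}{5}$ ($G{\left(D,d \right)} = \frac{1}{5} \cdot 2 = \frac{2}{5}$)
$T{\left(r,L \right)} = 1$ ($T{\left(r,L \right)} = \sqrt{1} = 1$)
$C{\left(N \right)} = -4$
$n{\left(h \right)} = - \frac{13}{2}$
$278998 + \left(n{\left(T{\left(-5,G{\left(2,4 \right)} \right)} \right)} + E{\left(-18 \right)} C{\left(9 \right)}\right) = 278998 - - \frac{131}{2} = 278998 + \left(- \frac{13}{2} + 72\right) = 278998 + \frac{131}{2} = \frac{558127}{2}$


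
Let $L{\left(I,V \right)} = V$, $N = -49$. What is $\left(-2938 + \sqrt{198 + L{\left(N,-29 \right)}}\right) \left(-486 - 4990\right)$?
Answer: $16017300$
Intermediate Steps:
$\left(-2938 + \sqrt{198 + L{\left(N,-29 \right)}}\right) \left(-486 - 4990\right) = \left(-2938 + \sqrt{198 - 29}\right) \left(-486 - 4990\right) = \left(-2938 + \sqrt{169}\right) \left(-5476\right) = \left(-2938 + 13\right) \left(-5476\right) = \left(-2925\right) \left(-5476\right) = 16017300$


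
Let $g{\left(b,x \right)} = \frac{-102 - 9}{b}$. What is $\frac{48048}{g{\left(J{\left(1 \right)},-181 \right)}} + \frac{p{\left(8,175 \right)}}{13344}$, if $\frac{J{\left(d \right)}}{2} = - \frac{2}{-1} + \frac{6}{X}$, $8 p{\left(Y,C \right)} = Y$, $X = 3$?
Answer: $- \frac{1709739995}{493728} \approx -3462.9$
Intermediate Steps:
$p{\left(Y,C \right)} = \frac{Y}{8}$
$J{\left(d \right)} = 8$ ($J{\left(d \right)} = 2 \left(- \frac{2}{-1} + \frac{6}{3}\right) = 2 \left(\left(-2\right) \left(-1\right) + 6 \cdot \frac{1}{3}\right) = 2 \left(2 + 2\right) = 2 \cdot 4 = 8$)
$g{\left(b,x \right)} = - \frac{111}{b}$ ($g{\left(b,x \right)} = \frac{-102 - 9}{b} = - \frac{111}{b}$)
$\frac{48048}{g{\left(J{\left(1 \right)},-181 \right)}} + \frac{p{\left(8,175 \right)}}{13344} = \frac{48048}{\left(-111\right) \frac{1}{8}} + \frac{\frac{1}{8} \cdot 8}{13344} = \frac{48048}{\left(-111\right) \frac{1}{8}} + 1 \cdot \frac{1}{13344} = \frac{48048}{- \frac{111}{8}} + \frac{1}{13344} = 48048 \left(- \frac{8}{111}\right) + \frac{1}{13344} = - \frac{128128}{37} + \frac{1}{13344} = - \frac{1709739995}{493728}$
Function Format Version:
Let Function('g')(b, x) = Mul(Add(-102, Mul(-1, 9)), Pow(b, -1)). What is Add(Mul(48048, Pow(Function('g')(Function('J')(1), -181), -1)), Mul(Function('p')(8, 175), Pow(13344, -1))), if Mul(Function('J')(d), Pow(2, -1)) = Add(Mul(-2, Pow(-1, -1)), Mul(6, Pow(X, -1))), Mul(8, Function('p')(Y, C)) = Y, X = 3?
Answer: Rational(-1709739995, 493728) ≈ -3462.9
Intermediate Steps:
Function('p')(Y, C) = Mul(Rational(1, 8), Y)
Function('J')(d) = 8 (Function('J')(d) = Mul(2, Add(Mul(-2, Pow(-1, -1)), Mul(6, Pow(3, -1)))) = Mul(2, Add(Mul(-2, -1), Mul(6, Rational(1, 3)))) = Mul(2, Add(2, 2)) = Mul(2, 4) = 8)
Function('g')(b, x) = Mul(-111, Pow(b, -1)) (Function('g')(b, x) = Mul(Add(-102, -9), Pow(b, -1)) = Mul(-111, Pow(b, -1)))
Add(Mul(48048, Pow(Function('g')(Function('J')(1), -181), -1)), Mul(Function('p')(8, 175), Pow(13344, -1))) = Add(Mul(48048, Pow(Mul(-111, Pow(8, -1)), -1)), Mul(Mul(Rational(1, 8), 8), Pow(13344, -1))) = Add(Mul(48048, Pow(Mul(-111, Rational(1, 8)), -1)), Mul(1, Rational(1, 13344))) = Add(Mul(48048, Pow(Rational(-111, 8), -1)), Rational(1, 13344)) = Add(Mul(48048, Rational(-8, 111)), Rational(1, 13344)) = Add(Rational(-128128, 37), Rational(1, 13344)) = Rational(-1709739995, 493728)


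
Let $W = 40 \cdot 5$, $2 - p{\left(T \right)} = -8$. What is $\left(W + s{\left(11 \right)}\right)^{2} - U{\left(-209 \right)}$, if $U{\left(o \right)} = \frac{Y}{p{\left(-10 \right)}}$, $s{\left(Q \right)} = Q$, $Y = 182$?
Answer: $\frac{222514}{5} \approx 44503.0$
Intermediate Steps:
$p{\left(T \right)} = 10$ ($p{\left(T \right)} = 2 - -8 = 2 + 8 = 10$)
$W = 200$
$U{\left(o \right)} = \frac{91}{5}$ ($U{\left(o \right)} = \frac{182}{10} = 182 \cdot \frac{1}{10} = \frac{91}{5}$)
$\left(W + s{\left(11 \right)}\right)^{2} - U{\left(-209 \right)} = \left(200 + 11\right)^{2} - \frac{91}{5} = 211^{2} - \frac{91}{5} = 44521 - \frac{91}{5} = \frac{222514}{5}$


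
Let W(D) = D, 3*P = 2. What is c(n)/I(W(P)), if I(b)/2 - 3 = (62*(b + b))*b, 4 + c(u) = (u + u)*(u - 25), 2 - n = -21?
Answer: -432/523 ≈ -0.82600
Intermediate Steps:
P = ⅔ (P = (⅓)*2 = ⅔ ≈ 0.66667)
n = 23 (n = 2 - 1*(-21) = 2 + 21 = 23)
c(u) = -4 + 2*u*(-25 + u) (c(u) = -4 + (u + u)*(u - 25) = -4 + (2*u)*(-25 + u) = -4 + 2*u*(-25 + u))
I(b) = 6 + 248*b² (I(b) = 6 + 2*((62*(b + b))*b) = 6 + 2*((62*(2*b))*b) = 6 + 2*((124*b)*b) = 6 + 2*(124*b²) = 6 + 248*b²)
c(n)/I(W(P)) = (-4 - 50*23 + 2*23²)/(6 + 248*(⅔)²) = (-4 - 1150 + 2*529)/(6 + 248*(4/9)) = (-4 - 1150 + 1058)/(6 + 992/9) = -96/1046/9 = -96*9/1046 = -432/523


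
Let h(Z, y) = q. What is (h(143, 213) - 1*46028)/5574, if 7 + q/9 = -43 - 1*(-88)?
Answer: -22843/2787 ≈ -8.1963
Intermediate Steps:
q = 342 (q = -63 + 9*(-43 - 1*(-88)) = -63 + 9*(-43 + 88) = -63 + 9*45 = -63 + 405 = 342)
h(Z, y) = 342
(h(143, 213) - 1*46028)/5574 = (342 - 1*46028)/5574 = (342 - 46028)*(1/5574) = -45686*1/5574 = -22843/2787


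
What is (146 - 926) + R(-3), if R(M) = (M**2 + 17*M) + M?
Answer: -825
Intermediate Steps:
R(M) = M**2 + 18*M
(146 - 926) + R(-3) = (146 - 926) - 3*(18 - 3) = -780 - 3*15 = -780 - 45 = -825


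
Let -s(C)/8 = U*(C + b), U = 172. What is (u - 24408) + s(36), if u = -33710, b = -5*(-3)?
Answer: -128294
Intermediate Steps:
b = 15
s(C) = -20640 - 1376*C (s(C) = -1376*(C + 15) = -1376*(15 + C) = -8*(2580 + 172*C) = -20640 - 1376*C)
(u - 24408) + s(36) = (-33710 - 24408) + (-20640 - 1376*36) = -58118 + (-20640 - 49536) = -58118 - 70176 = -128294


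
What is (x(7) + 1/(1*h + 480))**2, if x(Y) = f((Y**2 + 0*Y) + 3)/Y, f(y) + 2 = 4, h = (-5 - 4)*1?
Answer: 900601/10870209 ≈ 0.082850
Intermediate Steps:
h = -9 (h = -9*1 = -9)
f(y) = 2 (f(y) = -2 + 4 = 2)
x(Y) = 2/Y
(x(7) + 1/(1*h + 480))**2 = (2/7 + 1/(1*(-9) + 480))**2 = (2*(1/7) + 1/(-9 + 480))**2 = (2/7 + 1/471)**2 = (949/3297)**2 = 900601/10870209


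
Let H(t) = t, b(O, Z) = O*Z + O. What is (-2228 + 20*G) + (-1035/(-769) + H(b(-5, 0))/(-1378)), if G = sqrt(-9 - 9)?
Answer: -2359541421/1059682 + 60*I*sqrt(2) ≈ -2226.7 + 84.853*I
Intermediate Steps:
b(O, Z) = O + O*Z
G = 3*I*sqrt(2) (G = sqrt(-18) = 3*I*sqrt(2) ≈ 4.2426*I)
(-2228 + 20*G) + (-1035/(-769) + H(b(-5, 0))/(-1378)) = (-2228 + 20*(3*I*sqrt(2))) + (-1035/(-769) - 5*(1 + 0)/(-1378)) = (-2228 + 60*I*sqrt(2)) + (-1035*(-1/769) - 5*1*(-1/1378)) = (-2228 + 60*I*sqrt(2)) + (1035/769 - 5*(-1/1378)) = (-2228 + 60*I*sqrt(2)) + (1035/769 + 5/1378) = (-2228 + 60*I*sqrt(2)) + 1430075/1059682 = -2359541421/1059682 + 60*I*sqrt(2)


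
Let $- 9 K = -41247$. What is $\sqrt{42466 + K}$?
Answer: $\sqrt{47049} \approx 216.91$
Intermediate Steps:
$K = 4583$ ($K = \left(- \frac{1}{9}\right) \left(-41247\right) = 4583$)
$\sqrt{42466 + K} = \sqrt{42466 + 4583} = \sqrt{47049}$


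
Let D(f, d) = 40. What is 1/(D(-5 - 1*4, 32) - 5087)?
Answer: -1/5047 ≈ -0.00019814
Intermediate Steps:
1/(D(-5 - 1*4, 32) - 5087) = 1/(40 - 5087) = 1/(-5047) = -1/5047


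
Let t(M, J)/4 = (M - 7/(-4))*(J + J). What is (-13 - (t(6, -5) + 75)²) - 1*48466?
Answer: -103704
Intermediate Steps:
t(M, J) = 8*J*(7/4 + M) (t(M, J) = 4*((M - 7/(-4))*(J + J)) = 4*((M - 7*(-¼))*(2*J)) = 4*((M + 7/4)*(2*J)) = 4*((7/4 + M)*(2*J)) = 4*(2*J*(7/4 + M)) = 8*J*(7/4 + M))
(-13 - (t(6, -5) + 75)²) - 1*48466 = (-13 - (2*(-5)*(7 + 4*6) + 75)²) - 1*48466 = (-13 - (2*(-5)*(7 + 24) + 75)²) - 48466 = (-13 - (2*(-5)*31 + 75)²) - 48466 = (-13 - (-310 + 75)²) - 48466 = (-13 - 1*(-235)²) - 48466 = (-13 - 1*55225) - 48466 = (-13 - 55225) - 48466 = -55238 - 48466 = -103704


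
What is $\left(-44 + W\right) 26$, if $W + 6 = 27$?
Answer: $-598$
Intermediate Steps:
$W = 21$ ($W = -6 + 27 = 21$)
$\left(-44 + W\right) 26 = \left(-44 + 21\right) 26 = \left(-23\right) 26 = -598$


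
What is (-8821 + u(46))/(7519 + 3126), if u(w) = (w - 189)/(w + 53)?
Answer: -79402/95805 ≈ -0.82879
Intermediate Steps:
u(w) = (-189 + w)/(53 + w)
(-8821 + u(46))/(7519 + 3126) = (-8821 + (-189 + 46)/(53 + 46))/(7519 + 3126) = (-8821 - 143/99)/10645 = (-8821 + (1/99)*(-143))*(1/10645) = (-8821 - 13/9)*(1/10645) = -79402/9*1/10645 = -79402/95805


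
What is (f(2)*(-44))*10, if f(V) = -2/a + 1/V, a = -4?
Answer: -440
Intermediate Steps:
f(V) = ½ + 1/V (f(V) = -2/(-4) + 1/V = -2*(-¼) + 1/V = ½ + 1/V)
(f(2)*(-44))*10 = (((½)*(2 + 2)/2)*(-44))*10 = (((½)*(½)*4)*(-44))*10 = (1*(-44))*10 = -44*10 = -440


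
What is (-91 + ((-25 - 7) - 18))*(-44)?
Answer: 6204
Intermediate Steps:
(-91 + ((-25 - 7) - 18))*(-44) = (-91 + (-32 - 18))*(-44) = (-91 - 50)*(-44) = -141*(-44) = 6204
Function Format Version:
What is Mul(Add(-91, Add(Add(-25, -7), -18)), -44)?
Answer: 6204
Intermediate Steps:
Mul(Add(-91, Add(Add(-25, -7), -18)), -44) = Mul(Add(-91, Add(-32, -18)), -44) = Mul(Add(-91, -50), -44) = Mul(-141, -44) = 6204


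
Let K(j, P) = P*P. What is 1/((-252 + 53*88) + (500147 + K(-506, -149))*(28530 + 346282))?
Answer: 1/195782302988 ≈ 5.1077e-12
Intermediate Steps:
K(j, P) = P²
1/((-252 + 53*88) + (500147 + K(-506, -149))*(28530 + 346282)) = 1/((-252 + 53*88) + (500147 + (-149)²)*(28530 + 346282)) = 1/((-252 + 4664) + (500147 + 22201)*374812) = 1/(4412 + 522348*374812) = 1/(4412 + 195782298576) = 1/195782302988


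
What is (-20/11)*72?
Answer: -1440/11 ≈ -130.91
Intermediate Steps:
(-20/11)*72 = ((1/11)*(-20))*72 = -20/11*72 = -1440/11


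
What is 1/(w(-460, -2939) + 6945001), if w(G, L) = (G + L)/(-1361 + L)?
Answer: 4300/29863507699 ≈ 1.4399e-7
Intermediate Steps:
w(G, L) = (G + L)/(-1361 + L)
1/(w(-460, -2939) + 6945001) = 1/((-460 - 2939)/(-1361 - 2939) + 6945001) = 1/(-3399/(-4300) + 6945001) = 1/(-1/4300*(-3399) + 6945001) = 1/(3399/4300 + 6945001) = 1/(29863507699/4300) = 4300/29863507699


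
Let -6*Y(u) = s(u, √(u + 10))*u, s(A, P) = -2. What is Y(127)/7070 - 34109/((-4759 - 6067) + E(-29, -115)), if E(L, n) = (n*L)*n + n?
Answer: 193387268/2091655965 ≈ 0.092457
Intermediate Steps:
E(L, n) = n + L*n² (E(L, n) = (L*n)*n + n = L*n² + n = n + L*n²)
Y(u) = u/3 (Y(u) = -(-1)*u/3 = u/3)
Y(127)/7070 - 34109/((-4759 - 6067) + E(-29, -115)) = ((⅓)*127)/7070 - 34109/((-4759 - 6067) - 115*(1 - 29*(-115))) = (127/3)*(1/7070) - 34109/(-10826 - 115*(1 + 3335)) = 127/21210 - 34109/(-10826 - 115*3336) = 127/21210 - 34109/(-10826 - 383640) = 127/21210 - 34109/(-394466) = 127/21210 - 34109*(-1/394466) = 127/21210 + 34109/394466 = 193387268/2091655965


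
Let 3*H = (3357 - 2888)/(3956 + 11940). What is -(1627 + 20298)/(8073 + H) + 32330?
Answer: 12445541895290/384985693 ≈ 32327.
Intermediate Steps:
H = 469/47688 (H = ((3357 - 2888)/(3956 + 11940))/3 = (469/15896)/3 = (469*(1/15896))/3 = (1/3)*(469/15896) = 469/47688 ≈ 0.0098348)
-(1627 + 20298)/(8073 + H) + 32330 = -(1627 + 20298)/(8073 + 469/47688) + 32330 = -21925/384985693/47688 + 32330 = -21925*47688/384985693 + 32330 = -1*1045559400/384985693 + 32330 = -1045559400/384985693 + 32330 = 12445541895290/384985693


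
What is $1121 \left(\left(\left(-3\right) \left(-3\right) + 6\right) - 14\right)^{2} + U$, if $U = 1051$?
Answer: $2172$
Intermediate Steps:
$1121 \left(\left(\left(-3\right) \left(-3\right) + 6\right) - 14\right)^{2} + U = 1121 \left(\left(\left(-3\right) \left(-3\right) + 6\right) - 14\right)^{2} + 1051 = 1121 \left(\left(9 + 6\right) - 14\right)^{2} + 1051 = 1121 \left(15 - 14\right)^{2} + 1051 = 1121 \cdot 1^{2} + 1051 = 1121 \cdot 1 + 1051 = 1121 + 1051 = 2172$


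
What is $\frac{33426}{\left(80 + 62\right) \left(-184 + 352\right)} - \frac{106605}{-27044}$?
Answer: $\frac{143630901}{26881736} \approx 5.3431$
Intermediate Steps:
$\frac{33426}{\left(80 + 62\right) \left(-184 + 352\right)} - \frac{106605}{-27044} = \frac{33426}{142 \cdot 168} - - \frac{106605}{27044} = \frac{33426}{23856} + \frac{106605}{27044} = 33426 \cdot \frac{1}{23856} + \frac{106605}{27044} = \frac{5571}{3976} + \frac{106605}{27044} = \frac{143630901}{26881736}$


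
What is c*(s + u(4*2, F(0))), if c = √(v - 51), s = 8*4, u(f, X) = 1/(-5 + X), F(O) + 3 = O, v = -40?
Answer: 255*I*√91/8 ≈ 304.07*I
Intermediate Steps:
F(O) = -3 + O
s = 32
c = I*√91 (c = √(-40 - 51) = √(-91) = I*√91 ≈ 9.5394*I)
c*(s + u(4*2, F(0))) = (I*√91)*(32 + 1/(-5 + (-3 + 0))) = (I*√91)*(32 + 1/(-5 - 3)) = (I*√91)*(32 + 1/(-8)) = (I*√91)*(32 - ⅛) = (I*√91)*(255/8) = 255*I*√91/8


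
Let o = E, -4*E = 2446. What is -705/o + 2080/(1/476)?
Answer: 1210869250/1223 ≈ 9.9008e+5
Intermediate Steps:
E = -1223/2 (E = -1/4*2446 = -1223/2 ≈ -611.50)
o = -1223/2 ≈ -611.50
-705/o + 2080/(1/476) = -705/(-1223/2) + 2080/(1/476) = -705*(-2/1223) + 2080/(1/476) = 1410/1223 + 2080*476 = 1410/1223 + 990080 = 1210869250/1223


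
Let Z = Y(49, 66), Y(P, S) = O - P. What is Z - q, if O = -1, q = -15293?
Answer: 15243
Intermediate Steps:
Y(P, S) = -1 - P
Z = -50 (Z = -1 - 1*49 = -1 - 49 = -50)
Z - q = -50 - 1*(-15293) = -50 + 15293 = 15243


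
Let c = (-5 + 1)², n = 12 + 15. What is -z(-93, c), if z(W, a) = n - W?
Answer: -120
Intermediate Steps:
n = 27
c = 16 (c = (-4)² = 16)
z(W, a) = 27 - W
-z(-93, c) = -(27 - 1*(-93)) = -(27 + 93) = -1*120 = -120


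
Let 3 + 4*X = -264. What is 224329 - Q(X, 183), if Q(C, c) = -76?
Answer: 224405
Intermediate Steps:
X = -267/4 (X = -¾ + (¼)*(-264) = -¾ - 66 = -267/4 ≈ -66.750)
224329 - Q(X, 183) = 224329 - 1*(-76) = 224329 + 76 = 224405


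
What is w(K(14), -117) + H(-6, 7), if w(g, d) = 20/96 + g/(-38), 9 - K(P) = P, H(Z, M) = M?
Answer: 3347/456 ≈ 7.3399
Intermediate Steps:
K(P) = 9 - P
w(g, d) = 5/24 - g/38 (w(g, d) = 20*(1/96) + g*(-1/38) = 5/24 - g/38)
w(K(14), -117) + H(-6, 7) = (5/24 - (9 - 1*14)/38) + 7 = (5/24 - (9 - 14)/38) + 7 = (5/24 - 1/38*(-5)) + 7 = (5/24 + 5/38) + 7 = 155/456 + 7 = 3347/456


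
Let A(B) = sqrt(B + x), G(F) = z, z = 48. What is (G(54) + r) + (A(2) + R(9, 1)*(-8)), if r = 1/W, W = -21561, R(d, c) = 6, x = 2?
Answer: 43121/21561 ≈ 2.0000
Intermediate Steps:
G(F) = 48
A(B) = sqrt(2 + B) (A(B) = sqrt(B + 2) = sqrt(2 + B))
r = -1/21561 (r = 1/(-21561) = -1/21561 ≈ -4.6380e-5)
(G(54) + r) + (A(2) + R(9, 1)*(-8)) = (48 - 1/21561) + (sqrt(2 + 2) + 6*(-8)) = 1034927/21561 + (sqrt(4) - 48) = 1034927/21561 + (2 - 48) = 1034927/21561 - 46 = 43121/21561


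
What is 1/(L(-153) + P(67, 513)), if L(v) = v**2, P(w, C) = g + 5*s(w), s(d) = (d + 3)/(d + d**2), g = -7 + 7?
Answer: 2278/53325877 ≈ 4.2718e-5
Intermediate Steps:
g = 0
s(d) = (3 + d)/(d + d**2)
P(w, C) = 5*(3 + w)/(w*(1 + w)) (P(w, C) = 0 + 5*((3 + w)/(w*(1 + w))) = 0 + 5*(3 + w)/(w*(1 + w)) = 5*(3 + w)/(w*(1 + w)))
1/(L(-153) + P(67, 513)) = 1/((-153)**2 + 5*(3 + 67)/(67*(1 + 67))) = 1/(23409 + 5*(1/67)*70/68) = 1/(23409 + 5*(1/67)*(1/68)*70) = 1/(23409 + 175/2278) = 1/(53325877/2278) = 2278/53325877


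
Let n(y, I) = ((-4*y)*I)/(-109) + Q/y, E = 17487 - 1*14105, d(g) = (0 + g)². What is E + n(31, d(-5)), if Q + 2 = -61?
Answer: 11517011/3379 ≈ 3408.4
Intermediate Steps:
Q = -63 (Q = -2 - 61 = -63)
d(g) = g²
E = 3382 (E = 17487 - 14105 = 3382)
n(y, I) = -63/y + 4*I*y/109 (n(y, I) = ((-4*y)*I)/(-109) - 63/y = -4*I*y*(-1/109) - 63/y = 4*I*y/109 - 63/y = -63/y + 4*I*y/109)
E + n(31, d(-5)) = 3382 + (-63/31 + (4/109)*(-5)²*31) = 3382 + (-63*1/31 + (4/109)*25*31) = 3382 + (-63/31 + 3100/109) = 3382 + 89233/3379 = 11517011/3379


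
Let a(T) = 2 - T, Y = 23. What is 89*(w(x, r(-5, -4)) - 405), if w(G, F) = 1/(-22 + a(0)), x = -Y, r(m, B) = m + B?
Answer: -720989/20 ≈ -36049.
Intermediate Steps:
r(m, B) = B + m
x = -23 (x = -1*23 = -23)
w(G, F) = -1/20 (w(G, F) = 1/(-22 + (2 - 1*0)) = 1/(-22 + (2 + 0)) = 1/(-22 + 2) = 1/(-20) = -1/20)
89*(w(x, r(-5, -4)) - 405) = 89*(-1/20 - 405) = 89*(-8101/20) = -720989/20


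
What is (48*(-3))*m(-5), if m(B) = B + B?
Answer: 1440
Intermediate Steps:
m(B) = 2*B
(48*(-3))*m(-5) = (48*(-3))*(2*(-5)) = -144*(-10) = 1440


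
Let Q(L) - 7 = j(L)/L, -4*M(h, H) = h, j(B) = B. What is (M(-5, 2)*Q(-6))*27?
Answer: 270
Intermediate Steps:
M(h, H) = -h/4
Q(L) = 8 (Q(L) = 7 + L/L = 7 + 1 = 8)
(M(-5, 2)*Q(-6))*27 = (-¼*(-5)*8)*27 = ((5/4)*8)*27 = 10*27 = 270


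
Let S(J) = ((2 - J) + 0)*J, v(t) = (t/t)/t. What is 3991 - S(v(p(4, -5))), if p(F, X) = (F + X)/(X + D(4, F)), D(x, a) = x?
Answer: 3990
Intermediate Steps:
p(F, X) = (F + X)/(4 + X) (p(F, X) = (F + X)/(X + 4) = (F + X)/(4 + X))
v(t) = 1/t
S(J) = J*(2 - J) (S(J) = (2 - J)*J = J*(2 - J))
3991 - S(v(p(4, -5))) = 3991 - (2 - 1/((4 - 5)/(4 - 5)))/((4 - 5)/(4 - 5)) = 3991 - (2 - 1/(-1/(-1)))/(-1/(-1)) = 3991 - (2 - 1/((-1*(-1))))/((-1*(-1))) = 3991 - (2 - 1/1)/1 = 3991 - (2 - 1*1) = 3991 - (2 - 1) = 3991 - 1 = 3990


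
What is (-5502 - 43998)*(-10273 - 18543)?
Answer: 1426392000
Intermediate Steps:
(-5502 - 43998)*(-10273 - 18543) = -49500*(-28816) = 1426392000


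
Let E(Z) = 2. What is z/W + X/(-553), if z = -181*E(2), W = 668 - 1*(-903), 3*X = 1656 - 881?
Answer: -1818083/2606289 ≈ -0.69758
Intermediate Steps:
X = 775/3 (X = (1656 - 881)/3 = (1/3)*775 = 775/3 ≈ 258.33)
W = 1571 (W = 668 + 903 = 1571)
z = -362 (z = -181*2 = -362)
z/W + X/(-553) = -362/1571 + (775/3)/(-553) = -362*1/1571 + (775/3)*(-1/553) = -362/1571 - 775/1659 = -1818083/2606289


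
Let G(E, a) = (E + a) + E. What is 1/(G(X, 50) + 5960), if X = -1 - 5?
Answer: 1/5998 ≈ 0.00016672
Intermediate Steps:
X = -6
G(E, a) = a + 2*E
1/(G(X, 50) + 5960) = 1/((50 + 2*(-6)) + 5960) = 1/((50 - 12) + 5960) = 1/(38 + 5960) = 1/5998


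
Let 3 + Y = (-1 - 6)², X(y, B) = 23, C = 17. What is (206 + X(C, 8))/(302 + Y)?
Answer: 229/348 ≈ 0.65805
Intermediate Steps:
Y = 46 (Y = -3 + (-1 - 6)² = -3 + (-7)² = -3 + 49 = 46)
(206 + X(C, 8))/(302 + Y) = (206 + 23)/(302 + 46) = 229/348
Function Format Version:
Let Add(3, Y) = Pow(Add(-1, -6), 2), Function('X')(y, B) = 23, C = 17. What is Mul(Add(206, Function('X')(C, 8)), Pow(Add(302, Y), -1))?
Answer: Rational(229, 348) ≈ 0.65805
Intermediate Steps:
Y = 46 (Y = Add(-3, Pow(Add(-1, -6), 2)) = Add(-3, Pow(-7, 2)) = Add(-3, 49) = 46)
Mul(Add(206, Function('X')(C, 8)), Pow(Add(302, Y), -1)) = Mul(Add(206, 23), Pow(Add(302, 46), -1)) = Mul(229, Pow(348, -1)) = Mul(229, Rational(1, 348)) = Rational(229, 348)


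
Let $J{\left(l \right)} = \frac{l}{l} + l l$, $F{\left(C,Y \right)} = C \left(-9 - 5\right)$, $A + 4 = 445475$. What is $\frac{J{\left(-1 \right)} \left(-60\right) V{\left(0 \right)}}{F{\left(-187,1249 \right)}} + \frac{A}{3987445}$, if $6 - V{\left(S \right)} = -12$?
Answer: $- \frac{48354793}{67786565} \approx -0.71334$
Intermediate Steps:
$A = 445471$ ($A = -4 + 445475 = 445471$)
$V{\left(S \right)} = 18$ ($V{\left(S \right)} = 6 - -12 = 6 + 12 = 18$)
$F{\left(C,Y \right)} = - 14 C$ ($F{\left(C,Y \right)} = C \left(-14\right) = - 14 C$)
$J{\left(l \right)} = 1 + l^{2}$
$\frac{J{\left(-1 \right)} \left(-60\right) V{\left(0 \right)}}{F{\left(-187,1249 \right)}} + \frac{A}{3987445} = \frac{\left(1 + \left(-1\right)^{2}\right) \left(-60\right) 18}{\left(-14\right) \left(-187\right)} + \frac{445471}{3987445} = \frac{\left(1 + 1\right) \left(-60\right) 18}{2618} + 445471 \cdot \frac{1}{3987445} = 2 \left(-60\right) 18 \cdot \frac{1}{2618} + \frac{445471}{3987445} = \left(-120\right) 18 \cdot \frac{1}{2618} + \frac{445471}{3987445} = \left(-2160\right) \frac{1}{2618} + \frac{445471}{3987445} = - \frac{1080}{1309} + \frac{445471}{3987445} = - \frac{48354793}{67786565}$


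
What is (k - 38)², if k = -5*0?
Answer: 1444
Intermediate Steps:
k = 0
(k - 38)² = (0 - 38)² = (-38)² = 1444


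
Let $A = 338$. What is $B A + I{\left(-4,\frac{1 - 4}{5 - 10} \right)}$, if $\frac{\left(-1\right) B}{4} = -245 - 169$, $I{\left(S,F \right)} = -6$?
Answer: $559722$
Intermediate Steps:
$B = 1656$ ($B = - 4 \left(-245 - 169\right) = \left(-4\right) \left(-414\right) = 1656$)
$B A + I{\left(-4,\frac{1 - 4}{5 - 10} \right)} = 1656 \cdot 338 - 6 = 559728 - 6 = 559722$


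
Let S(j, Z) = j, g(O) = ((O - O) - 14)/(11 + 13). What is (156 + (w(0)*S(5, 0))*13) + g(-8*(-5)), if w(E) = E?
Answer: 1865/12 ≈ 155.42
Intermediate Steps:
g(O) = -7/12 (g(O) = (0 - 14)/24 = -14*1/24 = -7/12)
(156 + (w(0)*S(5, 0))*13) + g(-8*(-5)) = (156 + (0*5)*13) - 7/12 = (156 + 0*13) - 7/12 = (156 + 0) - 7/12 = 156 - 7/12 = 1865/12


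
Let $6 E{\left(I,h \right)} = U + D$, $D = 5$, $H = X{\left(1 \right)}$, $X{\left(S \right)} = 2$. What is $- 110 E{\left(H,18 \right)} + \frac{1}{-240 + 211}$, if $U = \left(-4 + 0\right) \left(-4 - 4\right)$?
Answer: $- \frac{59018}{87} \approx -678.37$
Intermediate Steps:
$H = 2$
$U = 32$ ($U = \left(-4\right) \left(-8\right) = 32$)
$E{\left(I,h \right)} = \frac{37}{6}$ ($E{\left(I,h \right)} = \frac{32 + 5}{6} = \frac{1}{6} \cdot 37 = \frac{37}{6}$)
$- 110 E{\left(H,18 \right)} + \frac{1}{-240 + 211} = \left(-110\right) \frac{37}{6} + \frac{1}{-240 + 211} = - \frac{2035}{3} + \frac{1}{-29} = - \frac{2035}{3} - \frac{1}{29} = - \frac{59018}{87}$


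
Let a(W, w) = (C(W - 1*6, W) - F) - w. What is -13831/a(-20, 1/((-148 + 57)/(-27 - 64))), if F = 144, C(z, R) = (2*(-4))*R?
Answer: -13831/15 ≈ -922.07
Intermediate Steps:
C(z, R) = -8*R
a(W, w) = -144 - w - 8*W (a(W, w) = (-8*W - 1*144) - w = (-8*W - 144) - w = (-144 - 8*W) - w = -144 - w - 8*W)
-13831/a(-20, 1/((-148 + 57)/(-27 - 64))) = -13831/(-144 - 1/((-148 + 57)/(-27 - 64)) - 8*(-20)) = -13831/(-144 - 1/((-91/(-91))) + 160) = -13831/(-144 - 1/((-91*(-1/91))) + 160) = -13831/(-144 - 1/1 + 160) = -13831/(-144 - 1*1 + 160) = -13831/(-144 - 1 + 160) = -13831/15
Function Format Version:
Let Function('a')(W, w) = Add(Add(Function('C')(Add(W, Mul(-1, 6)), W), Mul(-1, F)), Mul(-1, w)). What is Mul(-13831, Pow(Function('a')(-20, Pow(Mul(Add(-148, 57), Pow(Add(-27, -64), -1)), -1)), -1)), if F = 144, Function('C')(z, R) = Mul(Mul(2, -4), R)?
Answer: Rational(-13831, 15) ≈ -922.07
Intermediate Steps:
Function('C')(z, R) = Mul(-8, R)
Function('a')(W, w) = Add(-144, Mul(-1, w), Mul(-8, W)) (Function('a')(W, w) = Add(Add(Mul(-8, W), Mul(-1, 144)), Mul(-1, w)) = Add(Add(Mul(-8, W), -144), Mul(-1, w)) = Add(Add(-144, Mul(-8, W)), Mul(-1, w)) = Add(-144, Mul(-1, w), Mul(-8, W)))
Mul(-13831, Pow(Function('a')(-20, Pow(Mul(Add(-148, 57), Pow(Add(-27, -64), -1)), -1)), -1)) = Mul(-13831, Pow(Add(-144, Mul(-1, Pow(Mul(Add(-148, 57), Pow(Add(-27, -64), -1)), -1)), Mul(-8, -20)), -1)) = Mul(-13831, Pow(Add(-144, Mul(-1, Pow(Mul(-91, Pow(-91, -1)), -1)), 160), -1)) = Mul(-13831, Pow(Add(-144, Mul(-1, Pow(Mul(-91, Rational(-1, 91)), -1)), 160), -1)) = Mul(-13831, Pow(Add(-144, Mul(-1, Pow(1, -1)), 160), -1)) = Mul(-13831, Pow(Add(-144, Mul(-1, 1), 160), -1)) = Mul(-13831, Pow(Add(-144, -1, 160), -1)) = Mul(-13831, Pow(15, -1)) = Mul(-13831, Rational(1, 15)) = Rational(-13831, 15)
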